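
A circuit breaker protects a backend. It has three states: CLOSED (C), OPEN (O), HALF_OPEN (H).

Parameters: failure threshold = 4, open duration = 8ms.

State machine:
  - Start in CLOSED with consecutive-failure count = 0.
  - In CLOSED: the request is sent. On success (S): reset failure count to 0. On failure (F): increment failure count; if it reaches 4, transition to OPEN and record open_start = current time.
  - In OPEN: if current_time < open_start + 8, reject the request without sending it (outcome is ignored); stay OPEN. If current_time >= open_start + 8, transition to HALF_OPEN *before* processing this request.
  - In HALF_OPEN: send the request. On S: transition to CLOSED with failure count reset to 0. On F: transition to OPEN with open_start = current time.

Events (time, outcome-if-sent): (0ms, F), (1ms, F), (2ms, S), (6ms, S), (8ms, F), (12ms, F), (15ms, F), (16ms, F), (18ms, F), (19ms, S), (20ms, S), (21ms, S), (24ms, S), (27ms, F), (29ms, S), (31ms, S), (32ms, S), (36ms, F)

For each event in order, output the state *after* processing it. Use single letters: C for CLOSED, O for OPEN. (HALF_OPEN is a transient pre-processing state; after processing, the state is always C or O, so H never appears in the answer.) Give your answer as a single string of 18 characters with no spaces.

State after each event:
  event#1 t=0ms outcome=F: state=CLOSED
  event#2 t=1ms outcome=F: state=CLOSED
  event#3 t=2ms outcome=S: state=CLOSED
  event#4 t=6ms outcome=S: state=CLOSED
  event#5 t=8ms outcome=F: state=CLOSED
  event#6 t=12ms outcome=F: state=CLOSED
  event#7 t=15ms outcome=F: state=CLOSED
  event#8 t=16ms outcome=F: state=OPEN
  event#9 t=18ms outcome=F: state=OPEN
  event#10 t=19ms outcome=S: state=OPEN
  event#11 t=20ms outcome=S: state=OPEN
  event#12 t=21ms outcome=S: state=OPEN
  event#13 t=24ms outcome=S: state=CLOSED
  event#14 t=27ms outcome=F: state=CLOSED
  event#15 t=29ms outcome=S: state=CLOSED
  event#16 t=31ms outcome=S: state=CLOSED
  event#17 t=32ms outcome=S: state=CLOSED
  event#18 t=36ms outcome=F: state=CLOSED

Answer: CCCCCCCOOOOOCCCCCC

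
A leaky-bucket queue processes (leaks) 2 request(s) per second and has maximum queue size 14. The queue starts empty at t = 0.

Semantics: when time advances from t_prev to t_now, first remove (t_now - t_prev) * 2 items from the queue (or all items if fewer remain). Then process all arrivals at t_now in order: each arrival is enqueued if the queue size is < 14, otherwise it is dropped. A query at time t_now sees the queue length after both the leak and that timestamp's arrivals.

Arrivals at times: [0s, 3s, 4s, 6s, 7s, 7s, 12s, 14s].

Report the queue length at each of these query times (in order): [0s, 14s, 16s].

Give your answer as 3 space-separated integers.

Answer: 1 1 0

Derivation:
Queue lengths at query times:
  query t=0s: backlog = 1
  query t=14s: backlog = 1
  query t=16s: backlog = 0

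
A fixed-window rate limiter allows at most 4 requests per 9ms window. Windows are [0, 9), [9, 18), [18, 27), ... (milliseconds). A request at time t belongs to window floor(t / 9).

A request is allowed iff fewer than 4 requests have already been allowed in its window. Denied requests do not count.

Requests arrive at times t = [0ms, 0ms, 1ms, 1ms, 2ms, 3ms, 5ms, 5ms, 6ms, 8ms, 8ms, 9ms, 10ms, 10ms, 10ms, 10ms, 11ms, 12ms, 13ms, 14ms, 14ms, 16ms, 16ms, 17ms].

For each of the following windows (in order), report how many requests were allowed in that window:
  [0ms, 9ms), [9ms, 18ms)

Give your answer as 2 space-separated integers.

Answer: 4 4

Derivation:
Processing requests:
  req#1 t=0ms (window 0): ALLOW
  req#2 t=0ms (window 0): ALLOW
  req#3 t=1ms (window 0): ALLOW
  req#4 t=1ms (window 0): ALLOW
  req#5 t=2ms (window 0): DENY
  req#6 t=3ms (window 0): DENY
  req#7 t=5ms (window 0): DENY
  req#8 t=5ms (window 0): DENY
  req#9 t=6ms (window 0): DENY
  req#10 t=8ms (window 0): DENY
  req#11 t=8ms (window 0): DENY
  req#12 t=9ms (window 1): ALLOW
  req#13 t=10ms (window 1): ALLOW
  req#14 t=10ms (window 1): ALLOW
  req#15 t=10ms (window 1): ALLOW
  req#16 t=10ms (window 1): DENY
  req#17 t=11ms (window 1): DENY
  req#18 t=12ms (window 1): DENY
  req#19 t=13ms (window 1): DENY
  req#20 t=14ms (window 1): DENY
  req#21 t=14ms (window 1): DENY
  req#22 t=16ms (window 1): DENY
  req#23 t=16ms (window 1): DENY
  req#24 t=17ms (window 1): DENY

Allowed counts by window: 4 4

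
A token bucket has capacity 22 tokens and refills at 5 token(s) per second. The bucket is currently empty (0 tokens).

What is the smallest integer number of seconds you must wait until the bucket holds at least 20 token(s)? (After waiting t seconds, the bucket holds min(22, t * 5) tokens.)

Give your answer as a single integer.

Need t * 5 >= 20, so t >= 20/5.
Smallest integer t = ceil(20/5) = 4.

Answer: 4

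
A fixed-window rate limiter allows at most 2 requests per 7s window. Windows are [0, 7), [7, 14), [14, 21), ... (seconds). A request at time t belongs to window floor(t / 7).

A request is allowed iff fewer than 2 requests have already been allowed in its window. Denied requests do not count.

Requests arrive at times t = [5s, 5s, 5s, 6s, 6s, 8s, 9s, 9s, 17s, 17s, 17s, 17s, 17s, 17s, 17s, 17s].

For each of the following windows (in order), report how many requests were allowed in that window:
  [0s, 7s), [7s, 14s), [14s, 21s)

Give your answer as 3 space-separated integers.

Processing requests:
  req#1 t=5s (window 0): ALLOW
  req#2 t=5s (window 0): ALLOW
  req#3 t=5s (window 0): DENY
  req#4 t=6s (window 0): DENY
  req#5 t=6s (window 0): DENY
  req#6 t=8s (window 1): ALLOW
  req#7 t=9s (window 1): ALLOW
  req#8 t=9s (window 1): DENY
  req#9 t=17s (window 2): ALLOW
  req#10 t=17s (window 2): ALLOW
  req#11 t=17s (window 2): DENY
  req#12 t=17s (window 2): DENY
  req#13 t=17s (window 2): DENY
  req#14 t=17s (window 2): DENY
  req#15 t=17s (window 2): DENY
  req#16 t=17s (window 2): DENY

Allowed counts by window: 2 2 2

Answer: 2 2 2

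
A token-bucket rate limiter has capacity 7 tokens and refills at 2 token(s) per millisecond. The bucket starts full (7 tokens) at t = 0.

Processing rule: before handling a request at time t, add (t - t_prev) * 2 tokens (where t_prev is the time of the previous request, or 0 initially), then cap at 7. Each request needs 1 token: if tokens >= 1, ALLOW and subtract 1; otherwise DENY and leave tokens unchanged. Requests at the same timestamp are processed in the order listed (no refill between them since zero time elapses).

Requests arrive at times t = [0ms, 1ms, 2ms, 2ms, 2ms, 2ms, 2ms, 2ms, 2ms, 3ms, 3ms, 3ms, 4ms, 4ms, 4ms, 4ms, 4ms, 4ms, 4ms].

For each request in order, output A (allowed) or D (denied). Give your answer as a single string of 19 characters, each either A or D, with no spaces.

Simulating step by step:
  req#1 t=0ms: ALLOW
  req#2 t=1ms: ALLOW
  req#3 t=2ms: ALLOW
  req#4 t=2ms: ALLOW
  req#5 t=2ms: ALLOW
  req#6 t=2ms: ALLOW
  req#7 t=2ms: ALLOW
  req#8 t=2ms: ALLOW
  req#9 t=2ms: ALLOW
  req#10 t=3ms: ALLOW
  req#11 t=3ms: ALLOW
  req#12 t=3ms: DENY
  req#13 t=4ms: ALLOW
  req#14 t=4ms: ALLOW
  req#15 t=4ms: DENY
  req#16 t=4ms: DENY
  req#17 t=4ms: DENY
  req#18 t=4ms: DENY
  req#19 t=4ms: DENY

Answer: AAAAAAAAAAADAADDDDD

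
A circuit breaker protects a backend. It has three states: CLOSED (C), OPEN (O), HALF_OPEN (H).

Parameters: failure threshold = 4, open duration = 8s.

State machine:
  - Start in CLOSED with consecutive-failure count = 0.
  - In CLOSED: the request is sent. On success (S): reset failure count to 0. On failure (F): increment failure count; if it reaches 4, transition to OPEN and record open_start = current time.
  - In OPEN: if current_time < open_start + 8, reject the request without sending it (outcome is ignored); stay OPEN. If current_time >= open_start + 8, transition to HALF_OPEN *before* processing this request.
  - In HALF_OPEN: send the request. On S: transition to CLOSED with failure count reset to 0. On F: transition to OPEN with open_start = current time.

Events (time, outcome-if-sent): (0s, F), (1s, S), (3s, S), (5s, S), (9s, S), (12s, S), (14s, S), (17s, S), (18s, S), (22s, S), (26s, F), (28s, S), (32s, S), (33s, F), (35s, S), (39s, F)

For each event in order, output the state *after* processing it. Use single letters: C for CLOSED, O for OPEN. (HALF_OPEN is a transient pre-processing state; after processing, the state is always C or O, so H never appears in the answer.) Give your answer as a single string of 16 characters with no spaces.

Answer: CCCCCCCCCCCCCCCC

Derivation:
State after each event:
  event#1 t=0s outcome=F: state=CLOSED
  event#2 t=1s outcome=S: state=CLOSED
  event#3 t=3s outcome=S: state=CLOSED
  event#4 t=5s outcome=S: state=CLOSED
  event#5 t=9s outcome=S: state=CLOSED
  event#6 t=12s outcome=S: state=CLOSED
  event#7 t=14s outcome=S: state=CLOSED
  event#8 t=17s outcome=S: state=CLOSED
  event#9 t=18s outcome=S: state=CLOSED
  event#10 t=22s outcome=S: state=CLOSED
  event#11 t=26s outcome=F: state=CLOSED
  event#12 t=28s outcome=S: state=CLOSED
  event#13 t=32s outcome=S: state=CLOSED
  event#14 t=33s outcome=F: state=CLOSED
  event#15 t=35s outcome=S: state=CLOSED
  event#16 t=39s outcome=F: state=CLOSED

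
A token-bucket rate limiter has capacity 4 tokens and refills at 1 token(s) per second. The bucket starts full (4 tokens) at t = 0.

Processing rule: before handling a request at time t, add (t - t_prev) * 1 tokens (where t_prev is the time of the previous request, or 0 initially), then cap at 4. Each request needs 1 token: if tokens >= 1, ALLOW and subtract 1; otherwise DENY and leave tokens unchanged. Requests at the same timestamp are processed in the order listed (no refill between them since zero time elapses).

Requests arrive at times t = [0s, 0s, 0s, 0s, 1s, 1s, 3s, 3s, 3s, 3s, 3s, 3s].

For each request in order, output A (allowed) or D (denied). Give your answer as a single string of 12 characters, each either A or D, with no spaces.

Answer: AAAAADAADDDD

Derivation:
Simulating step by step:
  req#1 t=0s: ALLOW
  req#2 t=0s: ALLOW
  req#3 t=0s: ALLOW
  req#4 t=0s: ALLOW
  req#5 t=1s: ALLOW
  req#6 t=1s: DENY
  req#7 t=3s: ALLOW
  req#8 t=3s: ALLOW
  req#9 t=3s: DENY
  req#10 t=3s: DENY
  req#11 t=3s: DENY
  req#12 t=3s: DENY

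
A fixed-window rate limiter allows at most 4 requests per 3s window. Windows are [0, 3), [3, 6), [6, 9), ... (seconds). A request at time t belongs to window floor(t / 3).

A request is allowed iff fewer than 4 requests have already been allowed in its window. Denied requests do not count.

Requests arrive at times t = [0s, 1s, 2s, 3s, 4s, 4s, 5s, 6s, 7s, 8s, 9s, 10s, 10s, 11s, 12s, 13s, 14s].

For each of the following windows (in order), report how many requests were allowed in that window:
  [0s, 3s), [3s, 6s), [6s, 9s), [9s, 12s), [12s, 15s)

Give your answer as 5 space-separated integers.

Answer: 3 4 3 4 3

Derivation:
Processing requests:
  req#1 t=0s (window 0): ALLOW
  req#2 t=1s (window 0): ALLOW
  req#3 t=2s (window 0): ALLOW
  req#4 t=3s (window 1): ALLOW
  req#5 t=4s (window 1): ALLOW
  req#6 t=4s (window 1): ALLOW
  req#7 t=5s (window 1): ALLOW
  req#8 t=6s (window 2): ALLOW
  req#9 t=7s (window 2): ALLOW
  req#10 t=8s (window 2): ALLOW
  req#11 t=9s (window 3): ALLOW
  req#12 t=10s (window 3): ALLOW
  req#13 t=10s (window 3): ALLOW
  req#14 t=11s (window 3): ALLOW
  req#15 t=12s (window 4): ALLOW
  req#16 t=13s (window 4): ALLOW
  req#17 t=14s (window 4): ALLOW

Allowed counts by window: 3 4 3 4 3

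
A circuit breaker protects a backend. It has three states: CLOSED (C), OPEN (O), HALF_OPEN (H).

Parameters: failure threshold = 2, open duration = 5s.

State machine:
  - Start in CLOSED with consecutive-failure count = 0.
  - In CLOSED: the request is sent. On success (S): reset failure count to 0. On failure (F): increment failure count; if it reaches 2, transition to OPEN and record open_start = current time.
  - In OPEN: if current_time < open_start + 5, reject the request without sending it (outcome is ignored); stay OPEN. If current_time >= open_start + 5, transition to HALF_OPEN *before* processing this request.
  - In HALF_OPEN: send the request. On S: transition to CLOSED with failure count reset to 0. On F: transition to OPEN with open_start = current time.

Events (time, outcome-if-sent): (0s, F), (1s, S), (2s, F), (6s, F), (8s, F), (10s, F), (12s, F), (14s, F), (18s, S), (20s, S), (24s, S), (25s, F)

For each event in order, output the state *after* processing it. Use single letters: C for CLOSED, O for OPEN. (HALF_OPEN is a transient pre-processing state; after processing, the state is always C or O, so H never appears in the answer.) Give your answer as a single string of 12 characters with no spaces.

Answer: CCCOOOOOCCCC

Derivation:
State after each event:
  event#1 t=0s outcome=F: state=CLOSED
  event#2 t=1s outcome=S: state=CLOSED
  event#3 t=2s outcome=F: state=CLOSED
  event#4 t=6s outcome=F: state=OPEN
  event#5 t=8s outcome=F: state=OPEN
  event#6 t=10s outcome=F: state=OPEN
  event#7 t=12s outcome=F: state=OPEN
  event#8 t=14s outcome=F: state=OPEN
  event#9 t=18s outcome=S: state=CLOSED
  event#10 t=20s outcome=S: state=CLOSED
  event#11 t=24s outcome=S: state=CLOSED
  event#12 t=25s outcome=F: state=CLOSED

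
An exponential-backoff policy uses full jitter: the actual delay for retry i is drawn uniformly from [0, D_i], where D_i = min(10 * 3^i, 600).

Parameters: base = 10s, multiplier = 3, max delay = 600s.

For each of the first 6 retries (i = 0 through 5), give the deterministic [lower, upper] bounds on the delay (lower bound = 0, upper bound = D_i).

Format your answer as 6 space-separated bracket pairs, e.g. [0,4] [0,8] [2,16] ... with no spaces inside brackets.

Computing bounds per retry:
  i=0: D_i=min(10*3^0,600)=10, bounds=[0,10]
  i=1: D_i=min(10*3^1,600)=30, bounds=[0,30]
  i=2: D_i=min(10*3^2,600)=90, bounds=[0,90]
  i=3: D_i=min(10*3^3,600)=270, bounds=[0,270]
  i=4: D_i=min(10*3^4,600)=600, bounds=[0,600]
  i=5: D_i=min(10*3^5,600)=600, bounds=[0,600]

Answer: [0,10] [0,30] [0,90] [0,270] [0,600] [0,600]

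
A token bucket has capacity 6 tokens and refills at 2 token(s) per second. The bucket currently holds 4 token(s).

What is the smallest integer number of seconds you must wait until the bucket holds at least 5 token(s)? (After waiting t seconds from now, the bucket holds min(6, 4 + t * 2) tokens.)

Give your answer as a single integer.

Answer: 1

Derivation:
Need 4 + t * 2 >= 5, so t >= 1/2.
Smallest integer t = ceil(1/2) = 1.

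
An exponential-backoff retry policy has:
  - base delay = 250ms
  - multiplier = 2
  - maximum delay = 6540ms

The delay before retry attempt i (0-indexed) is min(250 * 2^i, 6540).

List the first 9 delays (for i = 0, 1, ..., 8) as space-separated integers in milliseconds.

Computing each delay:
  i=0: min(250*2^0, 6540) = 250
  i=1: min(250*2^1, 6540) = 500
  i=2: min(250*2^2, 6540) = 1000
  i=3: min(250*2^3, 6540) = 2000
  i=4: min(250*2^4, 6540) = 4000
  i=5: min(250*2^5, 6540) = 6540
  i=6: min(250*2^6, 6540) = 6540
  i=7: min(250*2^7, 6540) = 6540
  i=8: min(250*2^8, 6540) = 6540

Answer: 250 500 1000 2000 4000 6540 6540 6540 6540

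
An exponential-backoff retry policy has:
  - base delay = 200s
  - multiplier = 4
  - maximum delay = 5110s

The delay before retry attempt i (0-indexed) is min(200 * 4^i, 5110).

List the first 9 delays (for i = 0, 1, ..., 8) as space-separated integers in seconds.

Answer: 200 800 3200 5110 5110 5110 5110 5110 5110

Derivation:
Computing each delay:
  i=0: min(200*4^0, 5110) = 200
  i=1: min(200*4^1, 5110) = 800
  i=2: min(200*4^2, 5110) = 3200
  i=3: min(200*4^3, 5110) = 5110
  i=4: min(200*4^4, 5110) = 5110
  i=5: min(200*4^5, 5110) = 5110
  i=6: min(200*4^6, 5110) = 5110
  i=7: min(200*4^7, 5110) = 5110
  i=8: min(200*4^8, 5110) = 5110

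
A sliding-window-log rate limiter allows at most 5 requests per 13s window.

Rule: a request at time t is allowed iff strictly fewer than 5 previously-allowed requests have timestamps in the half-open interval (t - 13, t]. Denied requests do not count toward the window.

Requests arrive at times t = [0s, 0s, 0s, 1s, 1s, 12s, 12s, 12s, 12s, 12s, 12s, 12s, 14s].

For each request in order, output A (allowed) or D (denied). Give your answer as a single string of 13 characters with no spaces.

Tracking allowed requests in the window:
  req#1 t=0s: ALLOW
  req#2 t=0s: ALLOW
  req#3 t=0s: ALLOW
  req#4 t=1s: ALLOW
  req#5 t=1s: ALLOW
  req#6 t=12s: DENY
  req#7 t=12s: DENY
  req#8 t=12s: DENY
  req#9 t=12s: DENY
  req#10 t=12s: DENY
  req#11 t=12s: DENY
  req#12 t=12s: DENY
  req#13 t=14s: ALLOW

Answer: AAAAADDDDDDDA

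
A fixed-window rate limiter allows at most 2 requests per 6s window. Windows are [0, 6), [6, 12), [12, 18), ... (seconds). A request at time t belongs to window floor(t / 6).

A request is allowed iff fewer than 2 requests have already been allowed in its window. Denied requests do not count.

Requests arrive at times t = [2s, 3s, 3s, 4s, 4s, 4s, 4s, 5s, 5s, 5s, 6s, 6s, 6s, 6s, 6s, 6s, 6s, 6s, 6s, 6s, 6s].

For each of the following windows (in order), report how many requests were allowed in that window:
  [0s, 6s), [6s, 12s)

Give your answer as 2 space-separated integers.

Answer: 2 2

Derivation:
Processing requests:
  req#1 t=2s (window 0): ALLOW
  req#2 t=3s (window 0): ALLOW
  req#3 t=3s (window 0): DENY
  req#4 t=4s (window 0): DENY
  req#5 t=4s (window 0): DENY
  req#6 t=4s (window 0): DENY
  req#7 t=4s (window 0): DENY
  req#8 t=5s (window 0): DENY
  req#9 t=5s (window 0): DENY
  req#10 t=5s (window 0): DENY
  req#11 t=6s (window 1): ALLOW
  req#12 t=6s (window 1): ALLOW
  req#13 t=6s (window 1): DENY
  req#14 t=6s (window 1): DENY
  req#15 t=6s (window 1): DENY
  req#16 t=6s (window 1): DENY
  req#17 t=6s (window 1): DENY
  req#18 t=6s (window 1): DENY
  req#19 t=6s (window 1): DENY
  req#20 t=6s (window 1): DENY
  req#21 t=6s (window 1): DENY

Allowed counts by window: 2 2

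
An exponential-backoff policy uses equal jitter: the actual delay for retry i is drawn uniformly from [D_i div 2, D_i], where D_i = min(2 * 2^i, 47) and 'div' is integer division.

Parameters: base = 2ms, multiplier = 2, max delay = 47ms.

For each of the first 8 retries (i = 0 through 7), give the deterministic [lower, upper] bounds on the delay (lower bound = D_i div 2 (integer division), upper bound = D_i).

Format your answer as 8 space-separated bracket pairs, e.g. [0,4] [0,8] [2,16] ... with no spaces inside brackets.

Computing bounds per retry:
  i=0: D_i=min(2*2^0,47)=2, bounds=[1,2]
  i=1: D_i=min(2*2^1,47)=4, bounds=[2,4]
  i=2: D_i=min(2*2^2,47)=8, bounds=[4,8]
  i=3: D_i=min(2*2^3,47)=16, bounds=[8,16]
  i=4: D_i=min(2*2^4,47)=32, bounds=[16,32]
  i=5: D_i=min(2*2^5,47)=47, bounds=[23,47]
  i=6: D_i=min(2*2^6,47)=47, bounds=[23,47]
  i=7: D_i=min(2*2^7,47)=47, bounds=[23,47]

Answer: [1,2] [2,4] [4,8] [8,16] [16,32] [23,47] [23,47] [23,47]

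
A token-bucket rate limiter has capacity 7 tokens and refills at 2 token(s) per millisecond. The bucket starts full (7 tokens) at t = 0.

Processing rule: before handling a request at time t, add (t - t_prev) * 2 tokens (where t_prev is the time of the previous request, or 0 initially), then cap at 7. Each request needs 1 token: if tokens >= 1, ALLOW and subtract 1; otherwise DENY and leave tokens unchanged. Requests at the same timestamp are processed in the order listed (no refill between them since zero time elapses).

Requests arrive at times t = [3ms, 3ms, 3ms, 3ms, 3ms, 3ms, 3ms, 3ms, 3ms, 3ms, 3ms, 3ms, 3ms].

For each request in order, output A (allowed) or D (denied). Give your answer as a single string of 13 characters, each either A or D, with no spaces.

Simulating step by step:
  req#1 t=3ms: ALLOW
  req#2 t=3ms: ALLOW
  req#3 t=3ms: ALLOW
  req#4 t=3ms: ALLOW
  req#5 t=3ms: ALLOW
  req#6 t=3ms: ALLOW
  req#7 t=3ms: ALLOW
  req#8 t=3ms: DENY
  req#9 t=3ms: DENY
  req#10 t=3ms: DENY
  req#11 t=3ms: DENY
  req#12 t=3ms: DENY
  req#13 t=3ms: DENY

Answer: AAAAAAADDDDDD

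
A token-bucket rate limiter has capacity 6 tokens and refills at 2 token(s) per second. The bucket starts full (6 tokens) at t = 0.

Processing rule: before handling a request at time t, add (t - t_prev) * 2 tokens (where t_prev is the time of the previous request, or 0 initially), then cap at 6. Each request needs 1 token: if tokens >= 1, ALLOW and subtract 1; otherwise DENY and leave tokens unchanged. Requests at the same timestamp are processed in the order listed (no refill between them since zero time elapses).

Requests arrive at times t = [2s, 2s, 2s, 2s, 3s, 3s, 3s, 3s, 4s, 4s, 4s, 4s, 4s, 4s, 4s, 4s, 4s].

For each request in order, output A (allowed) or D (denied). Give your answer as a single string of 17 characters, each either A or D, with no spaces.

Simulating step by step:
  req#1 t=2s: ALLOW
  req#2 t=2s: ALLOW
  req#3 t=2s: ALLOW
  req#4 t=2s: ALLOW
  req#5 t=3s: ALLOW
  req#6 t=3s: ALLOW
  req#7 t=3s: ALLOW
  req#8 t=3s: ALLOW
  req#9 t=4s: ALLOW
  req#10 t=4s: ALLOW
  req#11 t=4s: DENY
  req#12 t=4s: DENY
  req#13 t=4s: DENY
  req#14 t=4s: DENY
  req#15 t=4s: DENY
  req#16 t=4s: DENY
  req#17 t=4s: DENY

Answer: AAAAAAAAAADDDDDDD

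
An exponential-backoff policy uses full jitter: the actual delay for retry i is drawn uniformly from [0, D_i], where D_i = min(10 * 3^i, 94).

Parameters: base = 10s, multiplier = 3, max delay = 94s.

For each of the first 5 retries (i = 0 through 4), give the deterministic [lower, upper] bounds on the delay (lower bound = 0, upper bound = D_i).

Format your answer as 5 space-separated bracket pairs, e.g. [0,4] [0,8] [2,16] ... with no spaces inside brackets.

Computing bounds per retry:
  i=0: D_i=min(10*3^0,94)=10, bounds=[0,10]
  i=1: D_i=min(10*3^1,94)=30, bounds=[0,30]
  i=2: D_i=min(10*3^2,94)=90, bounds=[0,90]
  i=3: D_i=min(10*3^3,94)=94, bounds=[0,94]
  i=4: D_i=min(10*3^4,94)=94, bounds=[0,94]

Answer: [0,10] [0,30] [0,90] [0,94] [0,94]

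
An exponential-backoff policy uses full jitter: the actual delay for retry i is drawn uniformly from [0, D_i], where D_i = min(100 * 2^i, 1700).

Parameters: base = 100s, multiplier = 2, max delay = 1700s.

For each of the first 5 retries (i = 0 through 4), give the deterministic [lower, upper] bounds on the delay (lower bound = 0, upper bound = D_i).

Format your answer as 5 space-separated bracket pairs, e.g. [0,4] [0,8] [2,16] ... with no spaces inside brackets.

Computing bounds per retry:
  i=0: D_i=min(100*2^0,1700)=100, bounds=[0,100]
  i=1: D_i=min(100*2^1,1700)=200, bounds=[0,200]
  i=2: D_i=min(100*2^2,1700)=400, bounds=[0,400]
  i=3: D_i=min(100*2^3,1700)=800, bounds=[0,800]
  i=4: D_i=min(100*2^4,1700)=1600, bounds=[0,1600]

Answer: [0,100] [0,200] [0,400] [0,800] [0,1600]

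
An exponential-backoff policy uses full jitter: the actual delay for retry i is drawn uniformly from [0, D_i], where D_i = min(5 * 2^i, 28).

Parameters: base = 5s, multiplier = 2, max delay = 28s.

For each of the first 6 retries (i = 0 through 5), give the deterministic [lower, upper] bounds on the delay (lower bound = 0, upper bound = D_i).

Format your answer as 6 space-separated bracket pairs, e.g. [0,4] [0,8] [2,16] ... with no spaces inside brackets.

Computing bounds per retry:
  i=0: D_i=min(5*2^0,28)=5, bounds=[0,5]
  i=1: D_i=min(5*2^1,28)=10, bounds=[0,10]
  i=2: D_i=min(5*2^2,28)=20, bounds=[0,20]
  i=3: D_i=min(5*2^3,28)=28, bounds=[0,28]
  i=4: D_i=min(5*2^4,28)=28, bounds=[0,28]
  i=5: D_i=min(5*2^5,28)=28, bounds=[0,28]

Answer: [0,5] [0,10] [0,20] [0,28] [0,28] [0,28]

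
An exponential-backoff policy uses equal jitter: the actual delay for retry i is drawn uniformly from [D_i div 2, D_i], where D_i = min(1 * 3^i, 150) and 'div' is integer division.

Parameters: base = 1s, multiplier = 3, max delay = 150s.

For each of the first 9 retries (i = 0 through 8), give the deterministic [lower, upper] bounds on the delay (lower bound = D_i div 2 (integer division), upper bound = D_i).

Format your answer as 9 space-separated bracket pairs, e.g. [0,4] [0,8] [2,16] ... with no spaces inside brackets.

Computing bounds per retry:
  i=0: D_i=min(1*3^0,150)=1, bounds=[0,1]
  i=1: D_i=min(1*3^1,150)=3, bounds=[1,3]
  i=2: D_i=min(1*3^2,150)=9, bounds=[4,9]
  i=3: D_i=min(1*3^3,150)=27, bounds=[13,27]
  i=4: D_i=min(1*3^4,150)=81, bounds=[40,81]
  i=5: D_i=min(1*3^5,150)=150, bounds=[75,150]
  i=6: D_i=min(1*3^6,150)=150, bounds=[75,150]
  i=7: D_i=min(1*3^7,150)=150, bounds=[75,150]
  i=8: D_i=min(1*3^8,150)=150, bounds=[75,150]

Answer: [0,1] [1,3] [4,9] [13,27] [40,81] [75,150] [75,150] [75,150] [75,150]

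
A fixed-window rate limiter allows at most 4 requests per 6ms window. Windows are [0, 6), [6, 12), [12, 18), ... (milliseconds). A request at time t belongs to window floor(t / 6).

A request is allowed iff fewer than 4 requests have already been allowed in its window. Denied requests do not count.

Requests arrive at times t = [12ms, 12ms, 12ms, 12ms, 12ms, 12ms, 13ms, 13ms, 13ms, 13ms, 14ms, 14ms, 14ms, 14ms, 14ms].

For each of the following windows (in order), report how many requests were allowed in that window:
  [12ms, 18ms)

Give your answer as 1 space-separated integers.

Processing requests:
  req#1 t=12ms (window 2): ALLOW
  req#2 t=12ms (window 2): ALLOW
  req#3 t=12ms (window 2): ALLOW
  req#4 t=12ms (window 2): ALLOW
  req#5 t=12ms (window 2): DENY
  req#6 t=12ms (window 2): DENY
  req#7 t=13ms (window 2): DENY
  req#8 t=13ms (window 2): DENY
  req#9 t=13ms (window 2): DENY
  req#10 t=13ms (window 2): DENY
  req#11 t=14ms (window 2): DENY
  req#12 t=14ms (window 2): DENY
  req#13 t=14ms (window 2): DENY
  req#14 t=14ms (window 2): DENY
  req#15 t=14ms (window 2): DENY

Allowed counts by window: 4

Answer: 4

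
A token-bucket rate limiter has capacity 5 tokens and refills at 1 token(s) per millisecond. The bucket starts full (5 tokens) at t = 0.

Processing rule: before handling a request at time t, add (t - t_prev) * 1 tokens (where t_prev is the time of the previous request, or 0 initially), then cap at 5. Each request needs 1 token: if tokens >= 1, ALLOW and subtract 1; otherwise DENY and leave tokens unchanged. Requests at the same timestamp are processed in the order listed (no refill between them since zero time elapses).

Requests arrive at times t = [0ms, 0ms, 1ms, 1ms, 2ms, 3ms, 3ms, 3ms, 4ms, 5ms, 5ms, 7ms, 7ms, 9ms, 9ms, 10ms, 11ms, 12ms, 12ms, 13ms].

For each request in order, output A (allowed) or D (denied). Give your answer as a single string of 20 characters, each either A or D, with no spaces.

Simulating step by step:
  req#1 t=0ms: ALLOW
  req#2 t=0ms: ALLOW
  req#3 t=1ms: ALLOW
  req#4 t=1ms: ALLOW
  req#5 t=2ms: ALLOW
  req#6 t=3ms: ALLOW
  req#7 t=3ms: ALLOW
  req#8 t=3ms: ALLOW
  req#9 t=4ms: ALLOW
  req#10 t=5ms: ALLOW
  req#11 t=5ms: DENY
  req#12 t=7ms: ALLOW
  req#13 t=7ms: ALLOW
  req#14 t=9ms: ALLOW
  req#15 t=9ms: ALLOW
  req#16 t=10ms: ALLOW
  req#17 t=11ms: ALLOW
  req#18 t=12ms: ALLOW
  req#19 t=12ms: DENY
  req#20 t=13ms: ALLOW

Answer: AAAAAAAAAADAAAAAAADA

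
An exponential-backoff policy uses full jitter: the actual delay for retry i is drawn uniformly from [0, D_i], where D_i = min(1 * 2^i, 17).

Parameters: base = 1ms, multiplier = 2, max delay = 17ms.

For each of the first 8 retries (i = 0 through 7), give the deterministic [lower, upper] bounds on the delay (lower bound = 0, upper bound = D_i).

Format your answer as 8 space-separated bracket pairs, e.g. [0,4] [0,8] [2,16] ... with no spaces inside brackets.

Answer: [0,1] [0,2] [0,4] [0,8] [0,16] [0,17] [0,17] [0,17]

Derivation:
Computing bounds per retry:
  i=0: D_i=min(1*2^0,17)=1, bounds=[0,1]
  i=1: D_i=min(1*2^1,17)=2, bounds=[0,2]
  i=2: D_i=min(1*2^2,17)=4, bounds=[0,4]
  i=3: D_i=min(1*2^3,17)=8, bounds=[0,8]
  i=4: D_i=min(1*2^4,17)=16, bounds=[0,16]
  i=5: D_i=min(1*2^5,17)=17, bounds=[0,17]
  i=6: D_i=min(1*2^6,17)=17, bounds=[0,17]
  i=7: D_i=min(1*2^7,17)=17, bounds=[0,17]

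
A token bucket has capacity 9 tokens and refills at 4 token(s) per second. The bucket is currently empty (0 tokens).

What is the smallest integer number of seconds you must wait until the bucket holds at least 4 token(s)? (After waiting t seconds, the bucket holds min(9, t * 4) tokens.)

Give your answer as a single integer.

Need t * 4 >= 4, so t >= 4/4.
Smallest integer t = ceil(4/4) = 1.

Answer: 1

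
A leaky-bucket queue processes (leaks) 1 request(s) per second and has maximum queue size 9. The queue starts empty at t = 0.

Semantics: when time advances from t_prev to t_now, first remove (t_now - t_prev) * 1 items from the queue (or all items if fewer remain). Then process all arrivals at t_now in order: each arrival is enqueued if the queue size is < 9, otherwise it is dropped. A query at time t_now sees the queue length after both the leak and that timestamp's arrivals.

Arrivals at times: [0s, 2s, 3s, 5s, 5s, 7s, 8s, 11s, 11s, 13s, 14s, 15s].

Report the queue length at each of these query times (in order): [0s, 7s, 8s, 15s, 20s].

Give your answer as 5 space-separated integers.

Answer: 1 1 1 1 0

Derivation:
Queue lengths at query times:
  query t=0s: backlog = 1
  query t=7s: backlog = 1
  query t=8s: backlog = 1
  query t=15s: backlog = 1
  query t=20s: backlog = 0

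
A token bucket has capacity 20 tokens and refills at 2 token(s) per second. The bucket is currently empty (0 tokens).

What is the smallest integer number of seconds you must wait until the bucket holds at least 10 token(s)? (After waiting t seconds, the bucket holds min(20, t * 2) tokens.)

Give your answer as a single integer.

Answer: 5

Derivation:
Need t * 2 >= 10, so t >= 10/2.
Smallest integer t = ceil(10/2) = 5.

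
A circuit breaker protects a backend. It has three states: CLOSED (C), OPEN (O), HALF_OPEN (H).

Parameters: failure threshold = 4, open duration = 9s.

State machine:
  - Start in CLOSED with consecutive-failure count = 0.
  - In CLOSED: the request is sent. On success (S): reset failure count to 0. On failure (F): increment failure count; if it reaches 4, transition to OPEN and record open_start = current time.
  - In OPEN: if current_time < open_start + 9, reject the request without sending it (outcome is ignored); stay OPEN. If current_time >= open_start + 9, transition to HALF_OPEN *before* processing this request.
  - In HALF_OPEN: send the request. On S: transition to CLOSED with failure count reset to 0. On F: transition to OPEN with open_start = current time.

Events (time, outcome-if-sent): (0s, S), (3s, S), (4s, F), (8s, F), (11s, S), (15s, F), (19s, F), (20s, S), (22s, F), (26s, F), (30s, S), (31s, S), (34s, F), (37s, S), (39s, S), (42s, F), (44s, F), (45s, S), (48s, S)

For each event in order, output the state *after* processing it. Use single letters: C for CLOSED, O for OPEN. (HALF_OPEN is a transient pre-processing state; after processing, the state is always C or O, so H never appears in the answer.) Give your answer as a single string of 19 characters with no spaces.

Answer: CCCCCCCCCCCCCCCCCCC

Derivation:
State after each event:
  event#1 t=0s outcome=S: state=CLOSED
  event#2 t=3s outcome=S: state=CLOSED
  event#3 t=4s outcome=F: state=CLOSED
  event#4 t=8s outcome=F: state=CLOSED
  event#5 t=11s outcome=S: state=CLOSED
  event#6 t=15s outcome=F: state=CLOSED
  event#7 t=19s outcome=F: state=CLOSED
  event#8 t=20s outcome=S: state=CLOSED
  event#9 t=22s outcome=F: state=CLOSED
  event#10 t=26s outcome=F: state=CLOSED
  event#11 t=30s outcome=S: state=CLOSED
  event#12 t=31s outcome=S: state=CLOSED
  event#13 t=34s outcome=F: state=CLOSED
  event#14 t=37s outcome=S: state=CLOSED
  event#15 t=39s outcome=S: state=CLOSED
  event#16 t=42s outcome=F: state=CLOSED
  event#17 t=44s outcome=F: state=CLOSED
  event#18 t=45s outcome=S: state=CLOSED
  event#19 t=48s outcome=S: state=CLOSED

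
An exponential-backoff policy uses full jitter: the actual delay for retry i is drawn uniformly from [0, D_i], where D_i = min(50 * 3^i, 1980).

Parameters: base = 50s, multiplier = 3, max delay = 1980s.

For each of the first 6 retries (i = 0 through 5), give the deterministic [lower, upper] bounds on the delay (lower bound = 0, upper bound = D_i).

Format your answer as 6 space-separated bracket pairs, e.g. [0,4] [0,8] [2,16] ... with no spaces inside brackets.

Computing bounds per retry:
  i=0: D_i=min(50*3^0,1980)=50, bounds=[0,50]
  i=1: D_i=min(50*3^1,1980)=150, bounds=[0,150]
  i=2: D_i=min(50*3^2,1980)=450, bounds=[0,450]
  i=3: D_i=min(50*3^3,1980)=1350, bounds=[0,1350]
  i=4: D_i=min(50*3^4,1980)=1980, bounds=[0,1980]
  i=5: D_i=min(50*3^5,1980)=1980, bounds=[0,1980]

Answer: [0,50] [0,150] [0,450] [0,1350] [0,1980] [0,1980]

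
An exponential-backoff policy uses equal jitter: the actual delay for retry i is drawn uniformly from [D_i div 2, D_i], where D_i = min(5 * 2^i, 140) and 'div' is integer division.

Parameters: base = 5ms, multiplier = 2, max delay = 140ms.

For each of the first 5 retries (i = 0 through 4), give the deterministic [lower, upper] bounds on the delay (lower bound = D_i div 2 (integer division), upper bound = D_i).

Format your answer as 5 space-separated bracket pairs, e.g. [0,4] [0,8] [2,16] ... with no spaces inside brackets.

Answer: [2,5] [5,10] [10,20] [20,40] [40,80]

Derivation:
Computing bounds per retry:
  i=0: D_i=min(5*2^0,140)=5, bounds=[2,5]
  i=1: D_i=min(5*2^1,140)=10, bounds=[5,10]
  i=2: D_i=min(5*2^2,140)=20, bounds=[10,20]
  i=3: D_i=min(5*2^3,140)=40, bounds=[20,40]
  i=4: D_i=min(5*2^4,140)=80, bounds=[40,80]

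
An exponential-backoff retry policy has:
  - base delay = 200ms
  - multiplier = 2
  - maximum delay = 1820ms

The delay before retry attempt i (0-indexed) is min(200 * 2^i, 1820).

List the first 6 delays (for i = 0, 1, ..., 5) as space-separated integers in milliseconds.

Computing each delay:
  i=0: min(200*2^0, 1820) = 200
  i=1: min(200*2^1, 1820) = 400
  i=2: min(200*2^2, 1820) = 800
  i=3: min(200*2^3, 1820) = 1600
  i=4: min(200*2^4, 1820) = 1820
  i=5: min(200*2^5, 1820) = 1820

Answer: 200 400 800 1600 1820 1820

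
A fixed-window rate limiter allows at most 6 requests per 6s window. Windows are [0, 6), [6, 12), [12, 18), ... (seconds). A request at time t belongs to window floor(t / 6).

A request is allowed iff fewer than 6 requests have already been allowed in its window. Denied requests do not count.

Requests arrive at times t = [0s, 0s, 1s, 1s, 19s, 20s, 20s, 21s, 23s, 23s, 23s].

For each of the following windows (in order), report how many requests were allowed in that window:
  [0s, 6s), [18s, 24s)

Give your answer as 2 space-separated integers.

Processing requests:
  req#1 t=0s (window 0): ALLOW
  req#2 t=0s (window 0): ALLOW
  req#3 t=1s (window 0): ALLOW
  req#4 t=1s (window 0): ALLOW
  req#5 t=19s (window 3): ALLOW
  req#6 t=20s (window 3): ALLOW
  req#7 t=20s (window 3): ALLOW
  req#8 t=21s (window 3): ALLOW
  req#9 t=23s (window 3): ALLOW
  req#10 t=23s (window 3): ALLOW
  req#11 t=23s (window 3): DENY

Allowed counts by window: 4 6

Answer: 4 6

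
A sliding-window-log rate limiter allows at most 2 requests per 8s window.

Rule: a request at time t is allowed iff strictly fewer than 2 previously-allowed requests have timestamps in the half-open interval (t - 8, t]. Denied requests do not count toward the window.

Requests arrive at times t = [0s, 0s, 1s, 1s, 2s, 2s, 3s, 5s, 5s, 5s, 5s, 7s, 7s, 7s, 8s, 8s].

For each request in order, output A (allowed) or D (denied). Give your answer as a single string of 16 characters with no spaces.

Answer: AADDDDDDDDDDDDAA

Derivation:
Tracking allowed requests in the window:
  req#1 t=0s: ALLOW
  req#2 t=0s: ALLOW
  req#3 t=1s: DENY
  req#4 t=1s: DENY
  req#5 t=2s: DENY
  req#6 t=2s: DENY
  req#7 t=3s: DENY
  req#8 t=5s: DENY
  req#9 t=5s: DENY
  req#10 t=5s: DENY
  req#11 t=5s: DENY
  req#12 t=7s: DENY
  req#13 t=7s: DENY
  req#14 t=7s: DENY
  req#15 t=8s: ALLOW
  req#16 t=8s: ALLOW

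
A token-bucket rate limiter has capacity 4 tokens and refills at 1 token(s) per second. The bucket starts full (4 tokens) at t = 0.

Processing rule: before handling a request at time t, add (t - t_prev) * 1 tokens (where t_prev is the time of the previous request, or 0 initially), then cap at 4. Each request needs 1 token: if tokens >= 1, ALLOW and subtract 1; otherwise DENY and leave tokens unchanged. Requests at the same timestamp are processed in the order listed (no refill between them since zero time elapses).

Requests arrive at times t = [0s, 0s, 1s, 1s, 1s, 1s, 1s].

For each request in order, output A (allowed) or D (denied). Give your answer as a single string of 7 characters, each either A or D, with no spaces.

Answer: AAAAADD

Derivation:
Simulating step by step:
  req#1 t=0s: ALLOW
  req#2 t=0s: ALLOW
  req#3 t=1s: ALLOW
  req#4 t=1s: ALLOW
  req#5 t=1s: ALLOW
  req#6 t=1s: DENY
  req#7 t=1s: DENY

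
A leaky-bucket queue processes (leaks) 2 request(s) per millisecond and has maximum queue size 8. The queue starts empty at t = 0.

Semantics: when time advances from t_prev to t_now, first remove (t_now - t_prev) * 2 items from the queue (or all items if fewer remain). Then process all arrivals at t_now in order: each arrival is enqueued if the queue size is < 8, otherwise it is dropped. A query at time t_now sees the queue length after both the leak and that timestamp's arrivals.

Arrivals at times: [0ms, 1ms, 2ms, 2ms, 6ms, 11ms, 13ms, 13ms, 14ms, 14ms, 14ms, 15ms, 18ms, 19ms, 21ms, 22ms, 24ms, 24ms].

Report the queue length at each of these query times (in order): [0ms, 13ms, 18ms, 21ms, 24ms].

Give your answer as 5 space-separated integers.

Queue lengths at query times:
  query t=0ms: backlog = 1
  query t=13ms: backlog = 2
  query t=18ms: backlog = 1
  query t=21ms: backlog = 1
  query t=24ms: backlog = 2

Answer: 1 2 1 1 2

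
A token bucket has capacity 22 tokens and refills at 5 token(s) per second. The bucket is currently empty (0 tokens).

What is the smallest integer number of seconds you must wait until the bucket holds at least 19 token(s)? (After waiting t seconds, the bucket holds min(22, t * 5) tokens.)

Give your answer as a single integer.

Need t * 5 >= 19, so t >= 19/5.
Smallest integer t = ceil(19/5) = 4.

Answer: 4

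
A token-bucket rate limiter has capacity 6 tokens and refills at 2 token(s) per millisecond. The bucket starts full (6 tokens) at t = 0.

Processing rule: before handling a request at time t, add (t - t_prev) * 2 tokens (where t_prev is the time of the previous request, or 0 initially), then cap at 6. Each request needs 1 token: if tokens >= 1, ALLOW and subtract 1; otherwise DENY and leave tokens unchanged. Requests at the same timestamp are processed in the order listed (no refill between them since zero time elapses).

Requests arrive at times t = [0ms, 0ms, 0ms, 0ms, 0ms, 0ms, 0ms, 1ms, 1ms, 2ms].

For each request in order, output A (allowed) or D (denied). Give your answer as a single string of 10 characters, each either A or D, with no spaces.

Simulating step by step:
  req#1 t=0ms: ALLOW
  req#2 t=0ms: ALLOW
  req#3 t=0ms: ALLOW
  req#4 t=0ms: ALLOW
  req#5 t=0ms: ALLOW
  req#6 t=0ms: ALLOW
  req#7 t=0ms: DENY
  req#8 t=1ms: ALLOW
  req#9 t=1ms: ALLOW
  req#10 t=2ms: ALLOW

Answer: AAAAAADAAA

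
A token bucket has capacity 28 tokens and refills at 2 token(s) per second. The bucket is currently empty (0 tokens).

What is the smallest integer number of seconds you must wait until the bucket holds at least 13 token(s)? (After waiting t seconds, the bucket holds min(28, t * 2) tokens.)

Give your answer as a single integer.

Need t * 2 >= 13, so t >= 13/2.
Smallest integer t = ceil(13/2) = 7.

Answer: 7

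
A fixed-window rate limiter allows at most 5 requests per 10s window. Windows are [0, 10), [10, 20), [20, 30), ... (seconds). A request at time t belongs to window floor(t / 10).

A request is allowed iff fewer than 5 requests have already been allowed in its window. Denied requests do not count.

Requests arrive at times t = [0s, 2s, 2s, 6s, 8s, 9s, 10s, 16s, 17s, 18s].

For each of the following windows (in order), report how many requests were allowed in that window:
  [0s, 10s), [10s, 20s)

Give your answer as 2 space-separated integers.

Answer: 5 4

Derivation:
Processing requests:
  req#1 t=0s (window 0): ALLOW
  req#2 t=2s (window 0): ALLOW
  req#3 t=2s (window 0): ALLOW
  req#4 t=6s (window 0): ALLOW
  req#5 t=8s (window 0): ALLOW
  req#6 t=9s (window 0): DENY
  req#7 t=10s (window 1): ALLOW
  req#8 t=16s (window 1): ALLOW
  req#9 t=17s (window 1): ALLOW
  req#10 t=18s (window 1): ALLOW

Allowed counts by window: 5 4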